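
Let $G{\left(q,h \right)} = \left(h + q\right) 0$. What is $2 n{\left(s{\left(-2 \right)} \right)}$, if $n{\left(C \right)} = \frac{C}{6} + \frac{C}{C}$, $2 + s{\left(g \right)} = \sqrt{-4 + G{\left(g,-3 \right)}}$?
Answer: $\frac{4}{3} + \frac{2 i}{3} \approx 1.3333 + 0.66667 i$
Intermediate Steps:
$G{\left(q,h \right)} = 0$
$s{\left(g \right)} = -2 + 2 i$ ($s{\left(g \right)} = -2 + \sqrt{-4 + 0} = -2 + \sqrt{-4} = -2 + 2 i$)
$n{\left(C \right)} = 1 + \frac{C}{6}$ ($n{\left(C \right)} = C \frac{1}{6} + 1 = \frac{C}{6} + 1 = 1 + \frac{C}{6}$)
$2 n{\left(s{\left(-2 \right)} \right)} = 2 \left(1 + \frac{-2 + 2 i}{6}\right) = 2 \left(1 - \left(\frac{1}{3} - \frac{i}{3}\right)\right) = 2 \left(\frac{2}{3} + \frac{i}{3}\right) = \frac{4}{3} + \frac{2 i}{3}$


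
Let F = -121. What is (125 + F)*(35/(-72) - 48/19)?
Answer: -4121/342 ≈ -12.050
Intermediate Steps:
(125 + F)*(35/(-72) - 48/19) = (125 - 121)*(35/(-72) - 48/19) = 4*(35*(-1/72) - 48*1/19) = 4*(-35/72 - 48/19) = 4*(-4121/1368) = -4121/342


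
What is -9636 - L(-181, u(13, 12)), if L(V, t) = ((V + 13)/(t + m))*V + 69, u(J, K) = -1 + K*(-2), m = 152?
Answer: -1262943/127 ≈ -9944.4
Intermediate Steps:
u(J, K) = -1 - 2*K
L(V, t) = 69 + V*(13 + V)/(152 + t) (L(V, t) = ((V + 13)/(t + 152))*V + 69 = ((13 + V)/(152 + t))*V + 69 = V*(13 + V)/(152 + t) + 69 = 69 + V*(13 + V)/(152 + t))
-9636 - L(-181, u(13, 12)) = -9636 - (10488 + (-181)² + 13*(-181) + 69*(-1 - 2*12))/(152 + (-1 - 2*12)) = -9636 - (10488 + 32761 - 2353 + 69*(-1 - 24))/(152 + (-1 - 24)) = -9636 - (10488 + 32761 - 2353 + 69*(-25))/(152 - 25) = -9636 - (10488 + 32761 - 2353 - 1725)/127 = -9636 - 39171/127 = -1262943/127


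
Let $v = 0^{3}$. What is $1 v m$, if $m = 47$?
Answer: $0$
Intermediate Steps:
$v = 0$
$1 v m = 1 \cdot 0 \cdot 47 = 0 \cdot 47 = 0$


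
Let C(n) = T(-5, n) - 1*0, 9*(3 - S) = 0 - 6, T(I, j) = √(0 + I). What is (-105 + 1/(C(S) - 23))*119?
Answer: -6675067/534 - 119*I*√5/534 ≈ -12500.0 - 0.4983*I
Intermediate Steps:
T(I, j) = √I
S = 11/3 (S = 3 - (0 - 6)/9 = 3 - ⅑*(-6) = 3 + ⅔ = 11/3 ≈ 3.6667)
C(n) = I*√5 (C(n) = √(-5) - 1*0 = I*√5 + 0 = I*√5)
(-105 + 1/(C(S) - 23))*119 = (-105 + 1/(I*√5 - 23))*119 = (-105 + 1/(-23 + I*√5))*119 = -12495 + 119/(-23 + I*√5)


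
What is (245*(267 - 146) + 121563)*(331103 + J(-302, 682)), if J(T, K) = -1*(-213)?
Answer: 50097629728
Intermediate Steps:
J(T, K) = 213
(245*(267 - 146) + 121563)*(331103 + J(-302, 682)) = (245*(267 - 146) + 121563)*(331103 + 213) = (245*121 + 121563)*331316 = (29645 + 121563)*331316 = 151208*331316 = 50097629728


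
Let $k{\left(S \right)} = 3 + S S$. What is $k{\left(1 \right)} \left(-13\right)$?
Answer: $-52$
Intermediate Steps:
$k{\left(S \right)} = 3 + S^{2}$
$k{\left(1 \right)} \left(-13\right) = \left(3 + 1^{2}\right) \left(-13\right) = \left(3 + 1\right) \left(-13\right) = 4 \left(-13\right) = -52$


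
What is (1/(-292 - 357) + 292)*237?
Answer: 44913159/649 ≈ 69204.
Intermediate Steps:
(1/(-292 - 357) + 292)*237 = (1/(-649) + 292)*237 = (-1/649 + 292)*237 = (189507/649)*237 = 44913159/649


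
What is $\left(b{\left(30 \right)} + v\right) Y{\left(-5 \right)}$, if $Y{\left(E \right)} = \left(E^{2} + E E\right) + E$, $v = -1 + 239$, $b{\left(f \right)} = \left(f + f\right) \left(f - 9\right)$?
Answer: $67410$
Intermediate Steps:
$b{\left(f \right)} = 2 f \left(-9 + f\right)$
$v = 238$
$Y{\left(E \right)} = E + 2 E^{2}$ ($Y{\left(E \right)} = \left(E^{2} + E^{2}\right) + E = 2 E^{2} + E = E + 2 E^{2}$)
$\left(b{\left(30 \right)} + v\right) Y{\left(-5 \right)} = \left(2 \cdot 30 \left(-9 + 30\right) + 238\right) \left(- 5 \left(1 + 2 \left(-5\right)\right)\right) = \left(2 \cdot 30 \cdot 21 + 238\right) \left(- 5 \left(1 - 10\right)\right) = \left(1260 + 238\right) \left(\left(-5\right) \left(-9\right)\right) = 1498 \cdot 45 = 67410$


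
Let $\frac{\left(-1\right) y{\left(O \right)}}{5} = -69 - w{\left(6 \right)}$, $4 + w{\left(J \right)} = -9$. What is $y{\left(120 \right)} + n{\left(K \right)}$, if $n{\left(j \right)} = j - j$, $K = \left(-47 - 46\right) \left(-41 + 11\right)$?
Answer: $280$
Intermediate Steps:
$K = 2790$ ($K = \left(-93\right) \left(-30\right) = 2790$)
$n{\left(j \right)} = 0$
$w{\left(J \right)} = -13$ ($w{\left(J \right)} = -4 - 9 = -13$)
$y{\left(O \right)} = 280$ ($y{\left(O \right)} = - 5 \left(-69 - -13\right) = - 5 \left(-69 + 13\right) = \left(-5\right) \left(-56\right) = 280$)
$y{\left(120 \right)} + n{\left(K \right)} = 280 + 0 = 280$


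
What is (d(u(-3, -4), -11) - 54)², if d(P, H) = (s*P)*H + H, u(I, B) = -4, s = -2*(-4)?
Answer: 82369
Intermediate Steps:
s = 8
d(P, H) = H + 8*H*P (d(P, H) = (8*P)*H + H = 8*H*P + H = H + 8*H*P)
(d(u(-3, -4), -11) - 54)² = (-11*(1 + 8*(-4)) - 54)² = (-11*(1 - 32) - 54)² = (-11*(-31) - 54)² = (341 - 54)² = 287² = 82369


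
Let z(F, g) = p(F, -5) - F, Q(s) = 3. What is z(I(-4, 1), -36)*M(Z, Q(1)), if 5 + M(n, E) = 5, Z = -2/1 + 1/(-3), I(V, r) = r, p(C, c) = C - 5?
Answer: 0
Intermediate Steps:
p(C, c) = -5 + C
Z = -7/3 (Z = -2*1 + 1*(-⅓) = -2 - ⅓ = -7/3 ≈ -2.3333)
M(n, E) = 0 (M(n, E) = -5 + 5 = 0)
z(F, g) = -5 (z(F, g) = (-5 + F) - F = -5)
z(I(-4, 1), -36)*M(Z, Q(1)) = -5*0 = 0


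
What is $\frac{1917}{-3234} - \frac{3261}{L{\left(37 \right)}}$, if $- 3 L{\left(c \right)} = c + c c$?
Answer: $\frac{2411910}{378917} \approx 6.3653$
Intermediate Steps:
$L{\left(c \right)} = - \frac{c}{3} - \frac{c^{2}}{3}$ ($L{\left(c \right)} = - \frac{c + c c}{3} = - \frac{c + c^{2}}{3} = - \frac{c}{3} - \frac{c^{2}}{3}$)
$\frac{1917}{-3234} - \frac{3261}{L{\left(37 \right)}} = \frac{1917}{-3234} - \frac{3261}{\left(- \frac{1}{3}\right) 37 \left(1 + 37\right)} = 1917 \left(- \frac{1}{3234}\right) - \frac{3261}{\left(- \frac{1}{3}\right) 37 \cdot 38} = - \frac{639}{1078} - \frac{3261}{- \frac{1406}{3}} = - \frac{639}{1078} - - \frac{9783}{1406} = - \frac{639}{1078} + \frac{9783}{1406} = \frac{2411910}{378917}$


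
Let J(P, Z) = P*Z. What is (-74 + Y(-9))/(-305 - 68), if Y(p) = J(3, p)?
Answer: 101/373 ≈ 0.27078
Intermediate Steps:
Y(p) = 3*p
(-74 + Y(-9))/(-305 - 68) = (-74 + 3*(-9))/(-305 - 68) = (-74 - 27)/(-373) = -101*(-1/373) = 101/373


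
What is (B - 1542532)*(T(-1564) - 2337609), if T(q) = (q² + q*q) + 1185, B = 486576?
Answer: -2698778554208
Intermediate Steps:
T(q) = 1185 + 2*q² (T(q) = (q² + q²) + 1185 = 2*q² + 1185 = 1185 + 2*q²)
(B - 1542532)*(T(-1564) - 2337609) = (486576 - 1542532)*((1185 + 2*(-1564)²) - 2337609) = -1055956*((1185 + 2*2446096) - 2337609) = -1055956*((1185 + 4892192) - 2337609) = -1055956*(4893377 - 2337609) = -1055956*2555768 = -2698778554208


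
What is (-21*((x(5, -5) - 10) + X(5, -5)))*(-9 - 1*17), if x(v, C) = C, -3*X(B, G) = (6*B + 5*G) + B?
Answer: -10010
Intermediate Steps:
X(B, G) = -7*B/3 - 5*G/3 (X(B, G) = -((6*B + 5*G) + B)/3 = -((5*G + 6*B) + B)/3 = -(5*G + 7*B)/3 = -7*B/3 - 5*G/3)
(-21*((x(5, -5) - 10) + X(5, -5)))*(-9 - 1*17) = (-21*((-5 - 10) + (-7/3*5 - 5/3*(-5))))*(-9 - 1*17) = (-21*(-15 + (-35/3 + 25/3)))*(-9 - 17) = -21*(-15 - 10/3)*(-26) = -21*(-55/3)*(-26) = 385*(-26) = -10010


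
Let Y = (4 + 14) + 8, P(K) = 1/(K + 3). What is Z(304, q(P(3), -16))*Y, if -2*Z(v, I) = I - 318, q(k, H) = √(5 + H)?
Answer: 4134 - 13*I*√11 ≈ 4134.0 - 43.116*I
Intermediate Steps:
P(K) = 1/(3 + K)
Z(v, I) = 159 - I/2 (Z(v, I) = -(I - 318)/2 = -(-318 + I)/2 = 159 - I/2)
Y = 26 (Y = 18 + 8 = 26)
Z(304, q(P(3), -16))*Y = (159 - √(5 - 16)/2)*26 = (159 - I*√11/2)*26 = 4134 - 13*I*√11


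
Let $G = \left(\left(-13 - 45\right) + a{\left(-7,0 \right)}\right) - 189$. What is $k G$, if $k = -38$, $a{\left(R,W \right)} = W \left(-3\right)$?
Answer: $9386$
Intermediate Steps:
$a{\left(R,W \right)} = - 3 W$
$G = -247$ ($G = \left(\left(-13 - 45\right) - 0\right) - 189 = \left(-58 + 0\right) - 189 = -58 - 189 = -247$)
$k G = \left(-38\right) \left(-247\right) = 9386$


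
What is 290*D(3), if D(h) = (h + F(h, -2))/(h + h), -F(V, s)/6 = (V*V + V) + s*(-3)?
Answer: -5075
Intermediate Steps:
F(V, s) = -6*V - 6*V**2 + 18*s (F(V, s) = -6*((V*V + V) + s*(-3)) = -6*((V**2 + V) - 3*s) = -6*((V + V**2) - 3*s) = -6*(V + V**2 - 3*s) = -6*V - 6*V**2 + 18*s)
D(h) = (-36 - 6*h**2 - 5*h)/(2*h) (D(h) = (h + (-6*h - 6*h**2 + 18*(-2)))/(h + h) = (h + (-6*h - 6*h**2 - 36))/((2*h)) = (h + (-36 - 6*h - 6*h**2))*(1/(2*h)) = (-36 - 6*h**2 - 5*h)*(1/(2*h)) = (-36 - 6*h**2 - 5*h)/(2*h))
290*D(3) = 290*(-5/2 - 18/3 - 3*3) = 290*(-5/2 - 18*1/3 - 9) = 290*(-5/2 - 6 - 9) = 290*(-35/2) = -5075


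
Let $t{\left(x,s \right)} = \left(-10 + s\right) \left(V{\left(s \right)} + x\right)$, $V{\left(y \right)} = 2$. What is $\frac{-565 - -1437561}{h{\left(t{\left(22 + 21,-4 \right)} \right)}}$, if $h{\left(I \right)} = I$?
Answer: $- \frac{718498}{315} \approx -2280.9$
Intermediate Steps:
$t{\left(x,s \right)} = \left(-10 + s\right) \left(2 + x\right)$
$\frac{-565 - -1437561}{h{\left(t{\left(22 + 21,-4 \right)} \right)}} = \frac{-565 - -1437561}{-20 - 10 \left(22 + 21\right) + 2 \left(-4\right) - 4 \left(22 + 21\right)} = \frac{-565 + 1437561}{-20 - 430 - 8 - 172} = \frac{1436996}{-20 - 430 - 8 - 172} = \frac{1436996}{-630} = 1436996 \left(- \frac{1}{630}\right) = - \frac{718498}{315}$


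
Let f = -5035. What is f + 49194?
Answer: 44159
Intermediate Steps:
f + 49194 = -5035 + 49194 = 44159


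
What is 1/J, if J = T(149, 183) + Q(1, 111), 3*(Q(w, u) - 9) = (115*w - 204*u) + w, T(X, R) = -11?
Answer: -3/22534 ≈ -0.00013313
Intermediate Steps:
Q(w, u) = 9 - 68*u + 116*w/3 (Q(w, u) = 9 + ((115*w - 204*u) + w)/3 = 9 + ((-204*u + 115*w) + w)/3 = 9 + (-204*u + 116*w)/3 = 9 + (-68*u + 116*w/3) = 9 - 68*u + 116*w/3)
J = -22534/3 (J = -11 + (9 - 68*111 + (116/3)*1) = -11 + (9 - 7548 + 116/3) = -11 - 22501/3 = -22534/3 ≈ -7511.3)
1/J = 1/(-22534/3) = -3/22534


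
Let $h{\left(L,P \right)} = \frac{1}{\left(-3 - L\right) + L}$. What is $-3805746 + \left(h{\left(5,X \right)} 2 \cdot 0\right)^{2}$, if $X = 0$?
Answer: $-3805746$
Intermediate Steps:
$h{\left(L,P \right)} = - \frac{1}{3}$ ($h{\left(L,P \right)} = \frac{1}{-3} = - \frac{1}{3}$)
$-3805746 + \left(h{\left(5,X \right)} 2 \cdot 0\right)^{2} = -3805746 + \left(\left(- \frac{1}{3}\right) 2 \cdot 0\right)^{2} = -3805746 + \left(\left(- \frac{2}{3}\right) 0\right)^{2} = -3805746 + 0^{2} = -3805746 + 0 = -3805746$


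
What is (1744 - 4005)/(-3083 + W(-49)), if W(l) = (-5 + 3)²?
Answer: 2261/3079 ≈ 0.73433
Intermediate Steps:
W(l) = 4 (W(l) = (-2)² = 4)
(1744 - 4005)/(-3083 + W(-49)) = (1744 - 4005)/(-3083 + 4) = -2261/(-3079) = -2261*(-1/3079) = 2261/3079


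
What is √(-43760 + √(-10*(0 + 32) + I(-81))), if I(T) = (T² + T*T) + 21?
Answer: √(-43760 + √12823) ≈ 208.92*I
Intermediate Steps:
I(T) = 21 + 2*T² (I(T) = (T² + T²) + 21 = 2*T² + 21 = 21 + 2*T²)
√(-43760 + √(-10*(0 + 32) + I(-81))) = √(-43760 + √(-10*(0 + 32) + (21 + 2*(-81)²))) = √(-43760 + √(-10*32 + (21 + 2*6561))) = √(-43760 + √(-320 + (21 + 13122))) = √(-43760 + √(-320 + 13143)) = √(-43760 + √12823)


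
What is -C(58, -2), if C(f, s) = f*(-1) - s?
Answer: 56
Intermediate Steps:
C(f, s) = -f - s
-C(58, -2) = -(-1*58 - 1*(-2)) = -(-58 + 2) = -1*(-56) = 56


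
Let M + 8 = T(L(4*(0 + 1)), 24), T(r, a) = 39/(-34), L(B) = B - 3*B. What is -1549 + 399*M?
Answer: -176755/34 ≈ -5198.7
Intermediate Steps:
L(B) = -2*B
T(r, a) = -39/34 (T(r, a) = 39*(-1/34) = -39/34)
M = -311/34 (M = -8 - 39/34 = -311/34 ≈ -9.1471)
-1549 + 399*M = -1549 + 399*(-311/34) = -1549 - 124089/34 = -176755/34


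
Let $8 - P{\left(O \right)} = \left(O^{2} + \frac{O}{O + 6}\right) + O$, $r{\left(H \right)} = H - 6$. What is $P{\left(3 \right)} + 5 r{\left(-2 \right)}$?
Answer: $- \frac{133}{3} \approx -44.333$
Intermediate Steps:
$r{\left(H \right)} = -6 + H$ ($r{\left(H \right)} = H - 6 = -6 + H$)
$P{\left(O \right)} = 8 - O - O^{2} - \frac{O}{6 + O}$ ($P{\left(O \right)} = 8 - \left(\left(O^{2} + \frac{O}{O + 6}\right) + O\right) = 8 - \left(\left(O^{2} + \frac{O}{6 + O}\right) + O\right) = 8 - \left(O + O^{2} + \frac{O}{6 + O}\right) = 8 - O - O^{2} - \frac{O}{6 + O}$)
$P{\left(3 \right)} + 5 r{\left(-2 \right)} = \frac{48 + 3 - 3^{3} - 7 \cdot 3^{2}}{6 + 3} + 5 \left(-6 - 2\right) = \frac{48 + 3 - 27 - 63}{9} + 5 \left(-8\right) = \frac{48 + 3 - 27 - 63}{9} - 40 = \frac{1}{9} \left(-39\right) - 40 = - \frac{13}{3} - 40 = - \frac{133}{3}$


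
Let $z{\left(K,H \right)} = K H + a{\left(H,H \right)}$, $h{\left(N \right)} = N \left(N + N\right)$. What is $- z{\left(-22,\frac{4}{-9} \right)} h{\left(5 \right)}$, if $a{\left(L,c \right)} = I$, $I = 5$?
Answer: $- \frac{6650}{9} \approx -738.89$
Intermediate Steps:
$a{\left(L,c \right)} = 5$
$h{\left(N \right)} = 2 N^{2}$ ($h{\left(N \right)} = N 2 N = 2 N^{2}$)
$z{\left(K,H \right)} = 5 + H K$ ($z{\left(K,H \right)} = K H + 5 = H K + 5 = 5 + H K$)
$- z{\left(-22,\frac{4}{-9} \right)} h{\left(5 \right)} = - \left(5 + \frac{4}{-9} \left(-22\right)\right) 2 \cdot 5^{2} = - \left(5 + 4 \left(- \frac{1}{9}\right) \left(-22\right)\right) 2 \cdot 25 = - \left(5 - - \frac{88}{9}\right) 50 = - \left(5 + \frac{88}{9}\right) 50 = - \frac{133 \cdot 50}{9} = \left(-1\right) \frac{6650}{9} = - \frac{6650}{9}$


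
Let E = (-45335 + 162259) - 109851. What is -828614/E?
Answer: -828614/7073 ≈ -117.15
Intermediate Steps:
E = 7073 (E = 116924 - 109851 = 7073)
-828614/E = -828614/7073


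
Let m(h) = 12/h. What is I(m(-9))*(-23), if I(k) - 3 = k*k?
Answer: -989/9 ≈ -109.89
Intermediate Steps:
I(k) = 3 + k² (I(k) = 3 + k*k = 3 + k²)
I(m(-9))*(-23) = (3 + (12/(-9))²)*(-23) = (3 + (12*(-⅑))²)*(-23) = (3 + (-4/3)²)*(-23) = (3 + 16/9)*(-23) = (43/9)*(-23) = -989/9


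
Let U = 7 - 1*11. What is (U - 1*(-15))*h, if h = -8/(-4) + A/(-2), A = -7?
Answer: 121/2 ≈ 60.500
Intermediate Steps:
h = 11/2 (h = -8/(-4) - 7/(-2) = -8*(-¼) - 7*(-½) = 2 + 7/2 = 11/2 ≈ 5.5000)
U = -4 (U = 7 - 11 = -4)
(U - 1*(-15))*h = (-4 - 1*(-15))*(11/2) = (-4 + 15)*(11/2) = 11*(11/2) = 121/2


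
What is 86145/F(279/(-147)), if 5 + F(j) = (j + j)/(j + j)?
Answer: -86145/4 ≈ -21536.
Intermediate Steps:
F(j) = -4 (F(j) = -5 + (j + j)/(j + j) = -5 + (2*j)/((2*j)) = -5 + (2*j)*(1/(2*j)) = -5 + 1 = -4)
86145/F(279/(-147)) = 86145/(-4) = 86145*(-¼) = -86145/4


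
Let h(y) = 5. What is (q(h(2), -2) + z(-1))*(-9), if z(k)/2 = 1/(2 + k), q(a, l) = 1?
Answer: -27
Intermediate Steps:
z(k) = 2/(2 + k)
(q(h(2), -2) + z(-1))*(-9) = (1 + 2/(2 - 1))*(-9) = (1 + 2/1)*(-9) = (1 + 2*1)*(-9) = (1 + 2)*(-9) = 3*(-9) = -27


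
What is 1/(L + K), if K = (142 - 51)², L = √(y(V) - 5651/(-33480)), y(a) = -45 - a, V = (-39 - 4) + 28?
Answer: 277247880/2295890693029 - 6*I*√928836570/2295890693029 ≈ 0.00012076 - 7.9647e-8*I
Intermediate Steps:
V = -15 (V = -43 + 28 = -15)
L = I*√928836570/5580 (L = √((-45 - 1*(-15)) - 5651/(-33480)) = √((-45 + 15) - 5651*(-1/33480)) = √(-30 + 5651/33480) = √(-998749/33480) = I*√928836570/5580 ≈ 5.4618*I)
K = 8281 (K = 91² = 8281)
1/(L + K) = 1/(I*√928836570/5580 + 8281) = 1/(8281 + I*√928836570/5580)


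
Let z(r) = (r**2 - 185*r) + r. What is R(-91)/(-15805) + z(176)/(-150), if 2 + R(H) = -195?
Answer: 2228299/237075 ≈ 9.3991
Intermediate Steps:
R(H) = -197 (R(H) = -2 - 195 = -197)
z(r) = r**2 - 184*r
R(-91)/(-15805) + z(176)/(-150) = -197/(-15805) + (176*(-184 + 176))/(-150) = -197*(-1/15805) + (176*(-8))*(-1/150) = 197/15805 - 1408*(-1/150) = 197/15805 + 704/75 = 2228299/237075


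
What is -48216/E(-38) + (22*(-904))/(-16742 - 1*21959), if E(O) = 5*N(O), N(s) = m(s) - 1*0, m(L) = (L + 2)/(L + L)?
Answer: -11817748648/580515 ≈ -20357.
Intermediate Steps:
m(L) = (2 + L)/(2*L) (m(L) = (2 + L)/((2*L)) = (2 + L)*(1/(2*L)) = (2 + L)/(2*L))
N(s) = (2 + s)/(2*s) (N(s) = (2 + s)/(2*s) - 1*0 = (2 + s)/(2*s) + 0 = (2 + s)/(2*s))
E(O) = 5*(2 + O)/(2*O) (E(O) = 5*((2 + O)/(2*O)) = 5*(2 + O)/(2*O))
-48216/E(-38) + (22*(-904))/(-16742 - 1*21959) = -48216/(5/2 + 5/(-38)) + (22*(-904))/(-16742 - 1*21959) = -48216/(5/2 + 5*(-1/38)) - 19888/(-16742 - 21959) = -48216/(5/2 - 5/38) - 19888/(-38701) = -48216/45/19 - 19888*(-1/38701) = -48216*19/45 + 19888/38701 = -305368/15 + 19888/38701 = -11817748648/580515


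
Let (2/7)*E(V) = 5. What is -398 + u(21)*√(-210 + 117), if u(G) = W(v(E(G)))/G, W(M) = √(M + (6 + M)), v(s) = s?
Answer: -398 + I*√3813/21 ≈ -398.0 + 2.9405*I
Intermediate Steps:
E(V) = 35/2 (E(V) = (7/2)*5 = 35/2)
W(M) = √(6 + 2*M)
u(G) = √41/G (u(G) = √(6 + 2*(35/2))/G = √(6 + 35)/G = √41/G)
-398 + u(21)*√(-210 + 117) = -398 + (√41/21)*√(-210 + 117) = -398 + (√41*(1/21))*√(-93) = -398 + (√41/21)*(I*√93) = -398 + I*√3813/21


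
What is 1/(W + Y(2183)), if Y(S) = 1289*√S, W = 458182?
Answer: 458182/206303644781 - 1289*√2183/206303644781 ≈ 1.9290e-6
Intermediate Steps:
1/(W + Y(2183)) = 1/(458182 + 1289*√2183)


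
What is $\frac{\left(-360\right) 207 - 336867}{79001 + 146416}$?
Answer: $- \frac{137129}{75139} \approx -1.825$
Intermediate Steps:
$\frac{\left(-360\right) 207 - 336867}{79001 + 146416} = \frac{-74520 - 336867}{225417} = \left(-411387\right) \frac{1}{225417} = - \frac{137129}{75139}$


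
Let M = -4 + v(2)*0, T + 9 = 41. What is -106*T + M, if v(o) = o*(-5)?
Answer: -3396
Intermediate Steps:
v(o) = -5*o
T = 32 (T = -9 + 41 = 32)
M = -4 (M = -4 - 5*2*0 = -4 - 10*0 = -4 + 0 = -4)
-106*T + M = -106*32 - 4 = -3392 - 4 = -3396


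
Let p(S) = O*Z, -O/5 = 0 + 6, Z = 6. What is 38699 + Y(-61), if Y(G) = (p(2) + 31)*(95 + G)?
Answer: 33633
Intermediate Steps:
O = -30 (O = -5*(0 + 6) = -5*6 = -30)
p(S) = -180 (p(S) = -30*6 = -180)
Y(G) = -14155 - 149*G (Y(G) = (-180 + 31)*(95 + G) = -149*(95 + G) = -14155 - 149*G)
38699 + Y(-61) = 38699 + (-14155 - 149*(-61)) = 38699 + (-14155 + 9089) = 38699 - 5066 = 33633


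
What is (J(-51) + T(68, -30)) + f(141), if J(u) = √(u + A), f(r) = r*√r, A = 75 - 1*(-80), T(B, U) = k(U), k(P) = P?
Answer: -30 + 2*√26 + 141*√141 ≈ 1654.5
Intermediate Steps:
T(B, U) = U
A = 155 (A = 75 + 80 = 155)
f(r) = r^(3/2)
J(u) = √(155 + u) (J(u) = √(u + 155) = √(155 + u))
(J(-51) + T(68, -30)) + f(141) = (√(155 - 51) - 30) + 141^(3/2) = (√104 - 30) + 141*√141 = (2*√26 - 30) + 141*√141 = (-30 + 2*√26) + 141*√141 = -30 + 2*√26 + 141*√141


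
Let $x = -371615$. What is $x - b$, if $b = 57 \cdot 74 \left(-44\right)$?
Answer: $-186023$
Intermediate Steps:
$b = -185592$ ($b = 4218 \left(-44\right) = -185592$)
$x - b = -371615 - -185592 = -371615 + 185592 = -186023$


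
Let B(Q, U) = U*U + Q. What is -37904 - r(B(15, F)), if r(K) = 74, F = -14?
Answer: -37978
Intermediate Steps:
B(Q, U) = Q + U² (B(Q, U) = U² + Q = Q + U²)
-37904 - r(B(15, F)) = -37904 - 1*74 = -37904 - 74 = -37978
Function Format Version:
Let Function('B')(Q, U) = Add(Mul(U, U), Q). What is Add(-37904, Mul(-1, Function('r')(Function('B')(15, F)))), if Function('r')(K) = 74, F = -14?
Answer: -37978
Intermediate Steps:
Function('B')(Q, U) = Add(Q, Pow(U, 2)) (Function('B')(Q, U) = Add(Pow(U, 2), Q) = Add(Q, Pow(U, 2)))
Add(-37904, Mul(-1, Function('r')(Function('B')(15, F)))) = Add(-37904, Mul(-1, 74)) = Add(-37904, -74) = -37978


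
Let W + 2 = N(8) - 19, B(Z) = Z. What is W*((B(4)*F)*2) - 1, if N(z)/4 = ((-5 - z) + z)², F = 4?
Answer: 2527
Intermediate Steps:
N(z) = 100 (N(z) = 4*((-5 - z) + z)² = 4*(-5)² = 4*25 = 100)
W = 79 (W = -2 + (100 - 19) = -2 + 81 = 79)
W*((B(4)*F)*2) - 1 = 79*((4*4)*2) - 1 = 79*(16*2) - 1 = 79*32 - 1 = 2528 - 1 = 2527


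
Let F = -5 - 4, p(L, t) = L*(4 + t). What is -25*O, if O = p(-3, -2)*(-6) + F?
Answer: -675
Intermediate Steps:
F = -9
O = 27 (O = -3*(4 - 2)*(-6) - 9 = -3*2*(-6) - 9 = -6*(-6) - 9 = 36 - 9 = 27)
-25*O = -25*27 = -675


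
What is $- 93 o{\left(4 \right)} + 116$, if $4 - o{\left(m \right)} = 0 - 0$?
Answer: $-256$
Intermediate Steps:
$o{\left(m \right)} = 4$ ($o{\left(m \right)} = 4 - \left(0 - 0\right) = 4 - \left(0 + 0\right) = 4 - 0 = 4 + 0 = 4$)
$- 93 o{\left(4 \right)} + 116 = \left(-93\right) 4 + 116 = -372 + 116 = -256$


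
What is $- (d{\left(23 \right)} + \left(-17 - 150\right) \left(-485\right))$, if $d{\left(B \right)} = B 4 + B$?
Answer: $-81110$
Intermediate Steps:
$d{\left(B \right)} = 5 B$ ($d{\left(B \right)} = 4 B + B = 5 B$)
$- (d{\left(23 \right)} + \left(-17 - 150\right) \left(-485\right)) = - (5 \cdot 23 + \left(-17 - 150\right) \left(-485\right)) = - (115 + \left(-17 - 150\right) \left(-485\right)) = - (115 - -80995) = - (115 + 80995) = \left(-1\right) 81110 = -81110$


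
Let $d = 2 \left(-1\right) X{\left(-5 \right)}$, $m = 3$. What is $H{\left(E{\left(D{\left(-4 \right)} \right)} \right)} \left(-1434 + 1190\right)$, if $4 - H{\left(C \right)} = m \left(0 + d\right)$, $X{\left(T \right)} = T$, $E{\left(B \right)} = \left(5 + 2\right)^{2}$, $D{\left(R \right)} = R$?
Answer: $6344$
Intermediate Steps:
$E{\left(B \right)} = 49$ ($E{\left(B \right)} = 7^{2} = 49$)
$d = 10$ ($d = 2 \left(-1\right) \left(-5\right) = \left(-2\right) \left(-5\right) = 10$)
$H{\left(C \right)} = -26$ ($H{\left(C \right)} = 4 - 3 \left(0 + 10\right) = 4 - 3 \cdot 10 = 4 - 30 = -26$)
$H{\left(E{\left(D{\left(-4 \right)} \right)} \right)} \left(-1434 + 1190\right) = - 26 \left(-1434 + 1190\right) = \left(-26\right) \left(-244\right) = 6344$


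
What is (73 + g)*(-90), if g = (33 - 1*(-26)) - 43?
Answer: -8010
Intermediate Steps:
g = 16 (g = (33 + 26) - 43 = 59 - 43 = 16)
(73 + g)*(-90) = (73 + 16)*(-90) = 89*(-90) = -8010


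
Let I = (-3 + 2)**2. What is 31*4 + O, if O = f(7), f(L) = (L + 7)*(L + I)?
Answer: 236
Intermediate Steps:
I = 1 (I = (-1)**2 = 1)
f(L) = (1 + L)*(7 + L) (f(L) = (L + 7)*(L + 1) = (7 + L)*(1 + L) = (1 + L)*(7 + L))
O = 112 (O = 7 + 7**2 + 8*7 = 7 + 49 + 56 = 112)
31*4 + O = 31*4 + 112 = 124 + 112 = 236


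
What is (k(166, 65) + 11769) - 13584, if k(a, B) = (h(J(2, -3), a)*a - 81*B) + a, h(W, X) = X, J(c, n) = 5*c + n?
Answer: 20642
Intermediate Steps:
J(c, n) = n + 5*c
k(a, B) = a + a² - 81*B (k(a, B) = (a*a - 81*B) + a = (a² - 81*B) + a = a + a² - 81*B)
(k(166, 65) + 11769) - 13584 = ((166 + 166² - 81*65) + 11769) - 13584 = ((166 + 27556 - 5265) + 11769) - 13584 = (22457 + 11769) - 13584 = 34226 - 13584 = 20642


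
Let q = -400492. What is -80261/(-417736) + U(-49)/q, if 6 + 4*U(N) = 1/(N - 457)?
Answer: 739323850115/3847898300576 ≈ 0.19214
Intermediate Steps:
U(N) = -3/2 + 1/(4*(-457 + N)) (U(N) = -3/2 + 1/(4*(N - 457)) = -3/2 + 1/(4*(-457 + N)))
-80261/(-417736) + U(-49)/q = -80261/(-417736) + ((2743 - 6*(-49))/(4*(-457 - 49)))/(-400492) = -80261*(-1/417736) + ((¼)*(2743 + 294)/(-506))*(-1/400492) = 80261/417736 + ((¼)*(-1/506)*3037)*(-1/400492) = 80261/417736 - 3037/2024*(-1/400492) = 80261/417736 + 3037/810595808 = 739323850115/3847898300576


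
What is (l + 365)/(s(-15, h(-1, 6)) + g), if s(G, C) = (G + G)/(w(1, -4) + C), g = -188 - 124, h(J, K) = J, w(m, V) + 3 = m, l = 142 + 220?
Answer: -727/302 ≈ -2.4073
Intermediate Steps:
l = 362
w(m, V) = -3 + m
g = -312
s(G, C) = 2*G/(-2 + C) (s(G, C) = (G + G)/((-3 + 1) + C) = (2*G)/(-2 + C) = 2*G/(-2 + C))
(l + 365)/(s(-15, h(-1, 6)) + g) = (362 + 365)/(2*(-15)/(-2 - 1) - 312) = 727/(2*(-15)/(-3) - 312) = 727/(2*(-15)*(-⅓) - 312) = 727/(10 - 312) = 727/(-302) = 727*(-1/302) = -727/302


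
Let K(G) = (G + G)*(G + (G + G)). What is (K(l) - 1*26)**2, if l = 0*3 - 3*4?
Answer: 702244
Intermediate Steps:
l = -12 (l = 0 - 12 = -12)
K(G) = 6*G**2 (K(G) = (2*G)*(G + 2*G) = (2*G)*(3*G) = 6*G**2)
(K(l) - 1*26)**2 = (6*(-12)**2 - 1*26)**2 = (6*144 - 26)**2 = (864 - 26)**2 = 838**2 = 702244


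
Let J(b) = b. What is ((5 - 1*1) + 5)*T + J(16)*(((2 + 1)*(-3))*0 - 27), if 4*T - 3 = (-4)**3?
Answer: -2277/4 ≈ -569.25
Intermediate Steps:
T = -61/4 (T = 3/4 + (1/4)*(-4)**3 = 3/4 + (1/4)*(-64) = 3/4 - 16 = -61/4 ≈ -15.250)
((5 - 1*1) + 5)*T + J(16)*(((2 + 1)*(-3))*0 - 27) = ((5 - 1*1) + 5)*(-61/4) + 16*(((2 + 1)*(-3))*0 - 27) = ((5 - 1) + 5)*(-61/4) + 16*((3*(-3))*0 - 27) = (4 + 5)*(-61/4) + 16*(-9*0 - 27) = 9*(-61/4) + 16*(0 - 27) = -549/4 + 16*(-27) = -549/4 - 432 = -2277/4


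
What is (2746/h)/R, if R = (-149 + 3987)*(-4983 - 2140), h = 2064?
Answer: -1373/28212892368 ≈ -4.8666e-8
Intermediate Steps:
R = -27338074 (R = 3838*(-7123) = -27338074)
(2746/h)/R = (2746/2064)/(-27338074) = (2746*(1/2064))*(-1/27338074) = (1373/1032)*(-1/27338074) = -1373/28212892368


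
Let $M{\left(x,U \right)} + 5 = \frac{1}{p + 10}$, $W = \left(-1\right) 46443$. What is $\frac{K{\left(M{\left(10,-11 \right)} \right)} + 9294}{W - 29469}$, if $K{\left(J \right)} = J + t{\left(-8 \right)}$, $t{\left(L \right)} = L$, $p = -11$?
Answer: $- \frac{1160}{9489} \approx -0.12225$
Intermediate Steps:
$W = -46443$
$M{\left(x,U \right)} = -6$ ($M{\left(x,U \right)} = -5 + \frac{1}{-11 + 10} = -5 + \frac{1}{-1} = -5 - 1 = -6$)
$K{\left(J \right)} = -8 + J$ ($K{\left(J \right)} = J - 8 = -8 + J$)
$\frac{K{\left(M{\left(10,-11 \right)} \right)} + 9294}{W - 29469} = \frac{\left(-8 - 6\right) + 9294}{-46443 - 29469} = \frac{-14 + 9294}{-75912} = 9280 \left(- \frac{1}{75912}\right) = - \frac{1160}{9489}$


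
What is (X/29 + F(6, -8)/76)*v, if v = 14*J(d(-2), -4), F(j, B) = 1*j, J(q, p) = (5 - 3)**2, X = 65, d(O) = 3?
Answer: 71596/551 ≈ 129.94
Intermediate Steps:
J(q, p) = 4 (J(q, p) = 2**2 = 4)
F(j, B) = j
v = 56 (v = 14*4 = 56)
(X/29 + F(6, -8)/76)*v = (65/29 + 6/76)*56 = (65*(1/29) + 6*(1/76))*56 = (65/29 + 3/38)*56 = (2557/1102)*56 = 71596/551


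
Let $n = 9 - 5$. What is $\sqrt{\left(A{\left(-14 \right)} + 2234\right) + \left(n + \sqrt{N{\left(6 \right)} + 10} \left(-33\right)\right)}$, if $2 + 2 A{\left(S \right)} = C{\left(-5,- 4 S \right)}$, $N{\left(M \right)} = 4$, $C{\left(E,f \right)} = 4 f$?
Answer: $\sqrt{2349 - 33 \sqrt{14}} \approx 47.175$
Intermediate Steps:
$A{\left(S \right)} = -1 - 8 S$ ($A{\left(S \right)} = -1 + \frac{4 \left(- 4 S\right)}{2} = -1 + \frac{\left(-16\right) S}{2} = -1 - 8 S$)
$n = 4$
$\sqrt{\left(A{\left(-14 \right)} + 2234\right) + \left(n + \sqrt{N{\left(6 \right)} + 10} \left(-33\right)\right)} = \sqrt{\left(\left(-1 - -112\right) + 2234\right) + \left(4 + \sqrt{4 + 10} \left(-33\right)\right)} = \sqrt{\left(\left(-1 + 112\right) + 2234\right) + \left(4 + \sqrt{14} \left(-33\right)\right)} = \sqrt{\left(111 + 2234\right) + \left(4 - 33 \sqrt{14}\right)} = \sqrt{2345 + \left(4 - 33 \sqrt{14}\right)} = \sqrt{2349 - 33 \sqrt{14}}$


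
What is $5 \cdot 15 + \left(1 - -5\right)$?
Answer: $81$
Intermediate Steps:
$5 \cdot 15 + \left(1 - -5\right) = 75 + \left(1 + 5\right) = 75 + 6 = 81$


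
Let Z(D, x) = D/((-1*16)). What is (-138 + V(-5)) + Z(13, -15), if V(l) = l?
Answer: -2301/16 ≈ -143.81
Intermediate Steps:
Z(D, x) = -D/16 (Z(D, x) = D/(-16) = D*(-1/16) = -D/16)
(-138 + V(-5)) + Z(13, -15) = (-138 - 5) - 1/16*13 = -143 - 13/16 = -2301/16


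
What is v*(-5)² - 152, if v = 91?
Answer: 2123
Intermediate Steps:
v*(-5)² - 152 = 91*(-5)² - 152 = 91*25 - 152 = 2275 - 152 = 2123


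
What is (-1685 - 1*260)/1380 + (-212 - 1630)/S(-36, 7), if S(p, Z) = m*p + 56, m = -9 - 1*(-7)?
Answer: -69773/4416 ≈ -15.800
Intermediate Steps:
m = -2 (m = -9 + 7 = -2)
S(p, Z) = 56 - 2*p (S(p, Z) = -2*p + 56 = 56 - 2*p)
(-1685 - 1*260)/1380 + (-212 - 1630)/S(-36, 7) = (-1685 - 1*260)/1380 + (-212 - 1630)/(56 - 2*(-36)) = (-1685 - 260)*(1/1380) - 1842/(56 + 72) = -1945*1/1380 - 1842/128 = -389/276 - 1842*1/128 = -389/276 - 921/64 = -69773/4416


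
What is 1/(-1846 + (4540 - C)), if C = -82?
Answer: 1/2776 ≈ 0.00036023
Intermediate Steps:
1/(-1846 + (4540 - C)) = 1/(-1846 + (4540 - 1*(-82))) = 1/(-1846 + (4540 + 82)) = 1/(-1846 + 4622) = 1/2776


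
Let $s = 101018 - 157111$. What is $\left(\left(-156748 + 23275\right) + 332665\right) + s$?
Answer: $143099$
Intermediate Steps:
$s = -56093$
$\left(\left(-156748 + 23275\right) + 332665\right) + s = \left(\left(-156748 + 23275\right) + 332665\right) - 56093 = \left(-133473 + 332665\right) - 56093 = 199192 - 56093 = 143099$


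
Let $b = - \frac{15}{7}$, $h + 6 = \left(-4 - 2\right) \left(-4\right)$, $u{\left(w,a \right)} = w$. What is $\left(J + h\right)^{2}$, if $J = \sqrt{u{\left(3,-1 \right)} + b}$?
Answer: $\frac{\left(126 + \sqrt{42}\right)^{2}}{49} \approx 358.19$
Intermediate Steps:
$h = 18$ ($h = -6 + \left(-4 - 2\right) \left(-4\right) = -6 - -24 = -6 + 24 = 18$)
$b = - \frac{15}{7}$ ($b = \left(-15\right) \frac{1}{7} = - \frac{15}{7} \approx -2.1429$)
$J = \frac{\sqrt{42}}{7}$ ($J = \sqrt{3 - \frac{15}{7}} = \sqrt{\frac{6}{7}} = \frac{\sqrt{42}}{7} \approx 0.92582$)
$\left(J + h\right)^{2} = \left(\frac{\sqrt{42}}{7} + 18\right)^{2} = \left(18 + \frac{\sqrt{42}}{7}\right)^{2}$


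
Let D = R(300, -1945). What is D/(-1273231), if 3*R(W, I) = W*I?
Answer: 194500/1273231 ≈ 0.15276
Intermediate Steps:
R(W, I) = I*W/3 (R(W, I) = (W*I)/3 = (I*W)/3 = I*W/3)
D = -194500 (D = (1/3)*(-1945)*300 = -194500)
D/(-1273231) = -194500/(-1273231) = -194500*(-1/1273231) = 194500/1273231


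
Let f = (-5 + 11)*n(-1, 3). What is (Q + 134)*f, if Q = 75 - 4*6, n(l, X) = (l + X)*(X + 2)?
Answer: 11100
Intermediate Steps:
n(l, X) = (2 + X)*(X + l) (n(l, X) = (X + l)*(2 + X) = (2 + X)*(X + l))
f = 60 (f = (-5 + 11)*(3**2 + 2*3 + 2*(-1) + 3*(-1)) = 6*(9 + 6 - 2 - 3) = 6*10 = 60)
Q = 51 (Q = 75 - 1*24 = 75 - 24 = 51)
(Q + 134)*f = (51 + 134)*60 = 185*60 = 11100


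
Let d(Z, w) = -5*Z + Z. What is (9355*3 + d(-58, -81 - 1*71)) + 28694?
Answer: 56991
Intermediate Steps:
d(Z, w) = -4*Z
(9355*3 + d(-58, -81 - 1*71)) + 28694 = (9355*3 - 4*(-58)) + 28694 = (28065 + 232) + 28694 = 28297 + 28694 = 56991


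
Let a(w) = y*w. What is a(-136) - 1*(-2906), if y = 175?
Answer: -20894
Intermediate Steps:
a(w) = 175*w
a(-136) - 1*(-2906) = 175*(-136) - 1*(-2906) = -23800 + 2906 = -20894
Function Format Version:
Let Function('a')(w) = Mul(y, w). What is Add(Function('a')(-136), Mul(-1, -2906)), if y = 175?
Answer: -20894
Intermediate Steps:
Function('a')(w) = Mul(175, w)
Add(Function('a')(-136), Mul(-1, -2906)) = Add(Mul(175, -136), Mul(-1, -2906)) = Add(-23800, 2906) = -20894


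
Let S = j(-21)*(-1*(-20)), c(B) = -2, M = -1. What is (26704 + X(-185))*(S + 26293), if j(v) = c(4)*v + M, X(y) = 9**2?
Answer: 726221705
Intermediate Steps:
X(y) = 81
j(v) = -1 - 2*v (j(v) = -2*v - 1 = -1 - 2*v)
S = 820 (S = (-1 - 2*(-21))*(-1*(-20)) = (-1 + 42)*20 = 41*20 = 820)
(26704 + X(-185))*(S + 26293) = (26704 + 81)*(820 + 26293) = 26785*27113 = 726221705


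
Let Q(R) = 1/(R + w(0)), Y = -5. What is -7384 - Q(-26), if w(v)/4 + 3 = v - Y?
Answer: -132911/18 ≈ -7383.9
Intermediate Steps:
w(v) = 8 + 4*v (w(v) = -12 + 4*(v - 1*(-5)) = -12 + 4*(v + 5) = -12 + 4*(5 + v) = -12 + (20 + 4*v) = 8 + 4*v)
Q(R) = 1/(8 + R) (Q(R) = 1/(R + (8 + 4*0)) = 1/(R + (8 + 0)) = 1/(R + 8) = 1/(8 + R))
-7384 - Q(-26) = -7384 - 1/(8 - 26) = -7384 - 1/(-18) = -7384 - 1*(-1/18) = -7384 + 1/18 = -132911/18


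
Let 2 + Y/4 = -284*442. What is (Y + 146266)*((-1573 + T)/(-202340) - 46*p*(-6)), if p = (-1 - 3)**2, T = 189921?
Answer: -79475106092142/50585 ≈ -1.5711e+9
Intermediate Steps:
Y = -502120 (Y = -8 + 4*(-284*442) = -8 + 4*(-125528) = -8 - 502112 = -502120)
p = 16 (p = (-4)**2 = 16)
(Y + 146266)*((-1573 + T)/(-202340) - 46*p*(-6)) = (-502120 + 146266)*((-1573 + 189921)/(-202340) - 46*16*(-6)) = -355854*(188348*(-1/202340) - 736*(-6)) = -355854*(-47087/50585 + 4416) = -355854*223336273/50585 = -79475106092142/50585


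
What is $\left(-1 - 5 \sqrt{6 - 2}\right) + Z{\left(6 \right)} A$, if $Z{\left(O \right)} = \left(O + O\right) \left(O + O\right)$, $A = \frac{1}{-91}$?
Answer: $- \frac{1145}{91} \approx -12.582$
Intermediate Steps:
$A = - \frac{1}{91} \approx -0.010989$
$Z{\left(O \right)} = 4 O^{2}$ ($Z{\left(O \right)} = 2 O 2 O = 4 O^{2}$)
$\left(-1 - 5 \sqrt{6 - 2}\right) + Z{\left(6 \right)} A = \left(-1 - 5 \sqrt{6 - 2}\right) + 4 \cdot 6^{2} \left(- \frac{1}{91}\right) = \left(-1 - 5 \sqrt{4}\right) + 4 \cdot 36 \left(- \frac{1}{91}\right) = \left(-1 - 10\right) + 144 \left(- \frac{1}{91}\right) = \left(-1 - 10\right) - \frac{144}{91} = -11 - \frac{144}{91} = - \frac{1145}{91}$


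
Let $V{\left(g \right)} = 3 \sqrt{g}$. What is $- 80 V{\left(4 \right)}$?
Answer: $-480$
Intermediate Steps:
$- 80 V{\left(4 \right)} = - 80 \cdot 3 \sqrt{4} = - 80 \cdot 3 \cdot 2 = \left(-80\right) 6 = -480$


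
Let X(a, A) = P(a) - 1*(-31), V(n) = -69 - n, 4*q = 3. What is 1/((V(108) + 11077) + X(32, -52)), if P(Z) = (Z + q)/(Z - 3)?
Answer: 116/1268127 ≈ 9.1473e-5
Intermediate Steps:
q = ¾ (q = (¼)*3 = ¾ ≈ 0.75000)
P(Z) = (¾ + Z)/(-3 + Z) (P(Z) = (Z + ¾)/(Z - 3) = (¾ + Z)/(-3 + Z))
X(a, A) = 31 + (¾ + a)/(-3 + a) (X(a, A) = (¾ + a)/(-3 + a) - 1*(-31) = (¾ + a)/(-3 + a) + 31 = 31 + (¾ + a)/(-3 + a))
1/((V(108) + 11077) + X(32, -52)) = 1/(((-69 - 1*108) + 11077) + (-369 + 128*32)/(4*(-3 + 32))) = 1/(((-69 - 108) + 11077) + (¼)*(-369 + 4096)/29) = 1/((-177 + 11077) + (¼)*(1/29)*3727) = 1/(10900 + 3727/116) = 1/(1268127/116) = 116/1268127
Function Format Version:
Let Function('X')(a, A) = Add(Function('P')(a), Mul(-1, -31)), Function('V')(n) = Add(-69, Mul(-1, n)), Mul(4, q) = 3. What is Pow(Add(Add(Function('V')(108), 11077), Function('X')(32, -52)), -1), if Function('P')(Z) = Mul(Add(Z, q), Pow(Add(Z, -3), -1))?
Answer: Rational(116, 1268127) ≈ 9.1473e-5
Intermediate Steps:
q = Rational(3, 4) (q = Mul(Rational(1, 4), 3) = Rational(3, 4) ≈ 0.75000)
Function('P')(Z) = Mul(Pow(Add(-3, Z), -1), Add(Rational(3, 4), Z)) (Function('P')(Z) = Mul(Add(Z, Rational(3, 4)), Pow(Add(Z, -3), -1)) = Mul(Add(Rational(3, 4), Z), Pow(Add(-3, Z), -1)) = Mul(Pow(Add(-3, Z), -1), Add(Rational(3, 4), Z)))
Function('X')(a, A) = Add(31, Mul(Pow(Add(-3, a), -1), Add(Rational(3, 4), a))) (Function('X')(a, A) = Add(Mul(Pow(Add(-3, a), -1), Add(Rational(3, 4), a)), Mul(-1, -31)) = Add(Mul(Pow(Add(-3, a), -1), Add(Rational(3, 4), a)), 31) = Add(31, Mul(Pow(Add(-3, a), -1), Add(Rational(3, 4), a))))
Pow(Add(Add(Function('V')(108), 11077), Function('X')(32, -52)), -1) = Pow(Add(Add(Add(-69, Mul(-1, 108)), 11077), Mul(Rational(1, 4), Pow(Add(-3, 32), -1), Add(-369, Mul(128, 32)))), -1) = Pow(Add(Add(Add(-69, -108), 11077), Mul(Rational(1, 4), Pow(29, -1), Add(-369, 4096))), -1) = Pow(Add(Add(-177, 11077), Mul(Rational(1, 4), Rational(1, 29), 3727)), -1) = Pow(Add(10900, Rational(3727, 116)), -1) = Pow(Rational(1268127, 116), -1) = Rational(116, 1268127)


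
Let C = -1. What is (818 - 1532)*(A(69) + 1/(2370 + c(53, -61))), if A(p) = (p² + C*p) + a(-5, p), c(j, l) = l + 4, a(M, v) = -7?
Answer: -2579064628/771 ≈ -3.3451e+6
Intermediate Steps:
c(j, l) = 4 + l
A(p) = -7 + p² - p (A(p) = (p² - p) - 7 = -7 + p² - p)
(818 - 1532)*(A(69) + 1/(2370 + c(53, -61))) = (818 - 1532)*((-7 + 69² - 1*69) + 1/(2370 + (4 - 61))) = -714*((-7 + 4761 - 69) + 1/(2370 - 57)) = -714*(4685 + 1/2313) = -714*10836406/2313 = -2579064628/771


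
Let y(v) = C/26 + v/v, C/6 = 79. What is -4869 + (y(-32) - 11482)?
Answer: -212313/13 ≈ -16332.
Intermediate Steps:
C = 474 (C = 6*79 = 474)
y(v) = 250/13 (y(v) = 474/26 + v/v = 474*(1/26) + 1 = 237/13 + 1 = 250/13)
-4869 + (y(-32) - 11482) = -4869 + (250/13 - 11482) = -4869 - 149016/13 = -212313/13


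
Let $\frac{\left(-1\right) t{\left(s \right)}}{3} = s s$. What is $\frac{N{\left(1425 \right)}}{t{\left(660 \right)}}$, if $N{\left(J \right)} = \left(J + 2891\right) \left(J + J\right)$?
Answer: $- \frac{20501}{2178} \approx -9.4128$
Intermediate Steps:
$t{\left(s \right)} = - 3 s^{2}$ ($t{\left(s \right)} = - 3 s s = - 3 s^{2}$)
$N{\left(J \right)} = 2 J \left(2891 + J\right)$ ($N{\left(J \right)} = \left(2891 + J\right) 2 J = 2 J \left(2891 + J\right)$)
$\frac{N{\left(1425 \right)}}{t{\left(660 \right)}} = \frac{2 \cdot 1425 \left(2891 + 1425\right)}{\left(-3\right) 660^{2}} = \frac{2 \cdot 1425 \cdot 4316}{\left(-3\right) 435600} = \frac{12300600}{-1306800} = 12300600 \left(- \frac{1}{1306800}\right) = - \frac{20501}{2178}$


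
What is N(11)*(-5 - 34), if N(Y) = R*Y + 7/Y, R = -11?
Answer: 51636/11 ≈ 4694.2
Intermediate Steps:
N(Y) = -11*Y + 7/Y
N(11)*(-5 - 34) = (-11*11 + 7/11)*(-5 - 34) = (-121 + 7*(1/11))*(-39) = (-121 + 7/11)*(-39) = -1324/11*(-39) = 51636/11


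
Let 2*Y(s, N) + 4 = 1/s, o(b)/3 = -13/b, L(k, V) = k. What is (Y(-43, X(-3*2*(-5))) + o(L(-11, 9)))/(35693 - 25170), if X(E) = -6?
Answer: 1451/9954758 ≈ 0.00014576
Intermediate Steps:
o(b) = -39/b (o(b) = 3*(-13/b) = -39/b)
Y(s, N) = -2 + 1/(2*s)
(Y(-43, X(-3*2*(-5))) + o(L(-11, 9)))/(35693 - 25170) = ((-2 + (½)/(-43)) - 39/(-11))/(35693 - 25170) = ((-2 + (½)*(-1/43)) - 39*(-1/11))/10523 = ((-2 - 1/86) + 39/11)*(1/10523) = (-173/86 + 39/11)*(1/10523) = (1451/946)*(1/10523) = 1451/9954758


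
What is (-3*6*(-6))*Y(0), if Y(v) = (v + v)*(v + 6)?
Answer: 0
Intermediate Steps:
Y(v) = 2*v*(6 + v) (Y(v) = (2*v)*(6 + v) = 2*v*(6 + v))
(-3*6*(-6))*Y(0) = (-3*6*(-6))*(2*0*(6 + 0)) = (-18*(-6))*(2*0*6) = 108*0 = 0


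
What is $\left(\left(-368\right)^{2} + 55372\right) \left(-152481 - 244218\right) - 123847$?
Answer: $-75688706251$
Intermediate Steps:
$\left(\left(-368\right)^{2} + 55372\right) \left(-152481 - 244218\right) - 123847 = \left(135424 + 55372\right) \left(-396699\right) - 123847 = 190796 \left(-396699\right) - 123847 = -75688582404 - 123847 = -75688706251$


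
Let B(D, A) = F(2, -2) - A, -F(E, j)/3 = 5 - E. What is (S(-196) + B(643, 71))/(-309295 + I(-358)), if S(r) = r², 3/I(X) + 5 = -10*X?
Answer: -68525600/552864811 ≈ -0.12395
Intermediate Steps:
I(X) = 3/(-5 - 10*X)
F(E, j) = -15 + 3*E (F(E, j) = -3*(5 - E) = -15 + 3*E)
B(D, A) = -9 - A (B(D, A) = (-15 + 3*2) - A = (-15 + 6) - A = -9 - A)
(S(-196) + B(643, 71))/(-309295 + I(-358)) = ((-196)² + (-9 - 1*71))/(-309295 - 3/(5 + 10*(-358))) = (38416 + (-9 - 71))/(-309295 - 3/(5 - 3580)) = (38416 - 80)/(-309295 - 3/(-3575)) = 38336/(-309295 - 3*(-1/3575)) = 38336/(-309295 + 3/3575) = 38336/(-1105729622/3575) = 38336*(-3575/1105729622) = -68525600/552864811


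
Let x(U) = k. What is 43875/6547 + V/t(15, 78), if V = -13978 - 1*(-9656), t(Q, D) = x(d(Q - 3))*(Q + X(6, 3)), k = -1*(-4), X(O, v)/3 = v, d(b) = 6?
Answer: -12042067/314256 ≈ -38.319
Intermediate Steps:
X(O, v) = 3*v
k = 4
x(U) = 4
t(Q, D) = 36 + 4*Q (t(Q, D) = 4*(Q + 3*3) = 4*(Q + 9) = 4*(9 + Q) = 36 + 4*Q)
V = -4322 (V = -13978 + 9656 = -4322)
43875/6547 + V/t(15, 78) = 43875/6547 - 4322/(36 + 4*15) = 43875*(1/6547) - 4322/(36 + 60) = 43875/6547 - 4322/96 = 43875/6547 - 4322*1/96 = 43875/6547 - 2161/48 = -12042067/314256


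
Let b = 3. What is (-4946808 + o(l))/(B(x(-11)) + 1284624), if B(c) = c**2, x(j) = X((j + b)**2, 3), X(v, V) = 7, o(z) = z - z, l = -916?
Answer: -4946808/1284673 ≈ -3.8506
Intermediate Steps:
o(z) = 0
x(j) = 7
(-4946808 + o(l))/(B(x(-11)) + 1284624) = (-4946808 + 0)/(7**2 + 1284624) = -4946808/(49 + 1284624) = -4946808/1284673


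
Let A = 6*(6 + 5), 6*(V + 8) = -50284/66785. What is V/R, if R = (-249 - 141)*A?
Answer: 813991/2578568850 ≈ 0.00031568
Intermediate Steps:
V = -1627982/200355 (V = -8 + (-50284/66785)/6 = -8 + (-50284*1/66785)/6 = -8 + (⅙)*(-50284/66785) = -8 - 25142/200355 = -1627982/200355 ≈ -8.1255)
A = 66 (A = 6*11 = 66)
R = -25740 (R = (-249 - 141)*66 = -390*66 = -25740)
V/R = -1627982/200355/(-25740) = -1627982/200355*(-1/25740) = 813991/2578568850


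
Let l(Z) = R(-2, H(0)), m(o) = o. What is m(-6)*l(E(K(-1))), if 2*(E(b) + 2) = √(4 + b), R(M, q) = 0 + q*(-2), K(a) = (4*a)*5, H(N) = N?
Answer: 0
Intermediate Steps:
K(a) = 20*a
R(M, q) = -2*q (R(M, q) = 0 - 2*q = -2*q)
E(b) = -2 + √(4 + b)/2
l(Z) = 0 (l(Z) = -2*0 = 0)
m(-6)*l(E(K(-1))) = -6*0 = 0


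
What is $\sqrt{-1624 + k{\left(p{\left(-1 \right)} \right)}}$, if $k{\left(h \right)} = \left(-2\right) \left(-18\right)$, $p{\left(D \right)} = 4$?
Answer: $2 i \sqrt{397} \approx 39.85 i$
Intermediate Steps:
$k{\left(h \right)} = 36$
$\sqrt{-1624 + k{\left(p{\left(-1 \right)} \right)}} = \sqrt{-1624 + 36} = \sqrt{-1588} = 2 i \sqrt{397}$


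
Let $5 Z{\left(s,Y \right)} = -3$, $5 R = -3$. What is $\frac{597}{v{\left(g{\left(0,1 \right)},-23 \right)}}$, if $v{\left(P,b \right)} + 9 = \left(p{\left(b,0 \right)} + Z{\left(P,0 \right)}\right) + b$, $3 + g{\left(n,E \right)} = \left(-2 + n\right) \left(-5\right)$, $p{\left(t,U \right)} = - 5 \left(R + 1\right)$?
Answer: $- \frac{2985}{173} \approx -17.254$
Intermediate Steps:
$R = - \frac{3}{5}$ ($R = \frac{1}{5} \left(-3\right) = - \frac{3}{5} \approx -0.6$)
$Z{\left(s,Y \right)} = - \frac{3}{5}$ ($Z{\left(s,Y \right)} = \frac{1}{5} \left(-3\right) = - \frac{3}{5}$)
$p{\left(t,U \right)} = -2$ ($p{\left(t,U \right)} = - 5 \left(- \frac{3}{5} + 1\right) = \left(-5\right) \frac{2}{5} = -2$)
$g{\left(n,E \right)} = 7 - 5 n$ ($g{\left(n,E \right)} = -3 + \left(-2 + n\right) \left(-5\right) = -3 - \left(-10 + 5 n\right) = 7 - 5 n$)
$v{\left(P,b \right)} = - \frac{58}{5} + b$ ($v{\left(P,b \right)} = -9 + \left(\left(-2 - \frac{3}{5}\right) + b\right) = -9 + \left(- \frac{13}{5} + b\right) = - \frac{58}{5} + b$)
$\frac{597}{v{\left(g{\left(0,1 \right)},-23 \right)}} = \frac{597}{- \frac{58}{5} - 23} = \frac{597}{- \frac{173}{5}} = 597 \left(- \frac{5}{173}\right) = - \frac{2985}{173}$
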